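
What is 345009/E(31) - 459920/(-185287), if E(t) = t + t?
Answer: 2063038633/370574 ≈ 5567.1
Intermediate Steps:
E(t) = 2*t
345009/E(31) - 459920/(-185287) = 345009/((2*31)) - 459920/(-185287) = 345009/62 - 459920*(-1/185287) = 345009*(1/62) + 459920/185287 = 345009/62 + 459920/185287 = 2063038633/370574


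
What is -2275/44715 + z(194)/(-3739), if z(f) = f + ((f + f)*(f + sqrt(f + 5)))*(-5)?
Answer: 3362351293/33437877 + 1940*sqrt(199)/3739 ≈ 107.87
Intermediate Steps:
z(f) = f - 10*f*(f + sqrt(5 + f)) (z(f) = f + ((2*f)*(f + sqrt(5 + f)))*(-5) = f + (2*f*(f + sqrt(5 + f)))*(-5) = f - 10*f*(f + sqrt(5 + f)))
-2275/44715 + z(194)/(-3739) = -2275/44715 + (194*(1 - 10*194 - 10*sqrt(5 + 194)))/(-3739) = -2275*1/44715 + (194*(1 - 1940 - 10*sqrt(199)))*(-1/3739) = -455/8943 + (194*(-1939 - 10*sqrt(199)))*(-1/3739) = -455/8943 + (-376166 - 1940*sqrt(199))*(-1/3739) = -455/8943 + (376166/3739 + 1940*sqrt(199)/3739) = 3362351293/33437877 + 1940*sqrt(199)/3739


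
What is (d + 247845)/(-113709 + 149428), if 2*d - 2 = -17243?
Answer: 478449/71438 ≈ 6.6974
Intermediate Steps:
d = -17241/2 (d = 1 + (½)*(-17243) = 1 - 17243/2 = -17241/2 ≈ -8620.5)
(d + 247845)/(-113709 + 149428) = (-17241/2 + 247845)/(-113709 + 149428) = (478449/2)/35719 = (478449/2)*(1/35719) = 478449/71438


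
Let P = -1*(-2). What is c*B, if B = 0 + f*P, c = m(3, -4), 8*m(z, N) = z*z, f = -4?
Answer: -9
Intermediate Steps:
m(z, N) = z²/8 (m(z, N) = (z*z)/8 = z²/8)
P = 2
c = 9/8 (c = (⅛)*3² = (⅛)*9 = 9/8 ≈ 1.1250)
B = -8 (B = 0 - 4*2 = 0 - 8 = -8)
c*B = (9/8)*(-8) = -9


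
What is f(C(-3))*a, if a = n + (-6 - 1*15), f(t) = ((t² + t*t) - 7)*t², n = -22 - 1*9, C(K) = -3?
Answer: -5148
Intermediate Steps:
n = -31 (n = -22 - 9 = -31)
f(t) = t²*(-7 + 2*t²) (f(t) = ((t² + t²) - 7)*t² = (2*t² - 7)*t² = (-7 + 2*t²)*t² = t²*(-7 + 2*t²))
a = -52 (a = -31 + (-6 - 1*15) = -31 + (-6 - 15) = -31 - 21 = -52)
f(C(-3))*a = ((-3)²*(-7 + 2*(-3)²))*(-52) = (9*(-7 + 2*9))*(-52) = (9*(-7 + 18))*(-52) = (9*11)*(-52) = 99*(-52) = -5148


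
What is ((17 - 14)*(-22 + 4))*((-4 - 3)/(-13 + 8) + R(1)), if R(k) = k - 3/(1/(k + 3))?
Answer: 2592/5 ≈ 518.40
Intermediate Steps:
R(k) = -9 - 2*k (R(k) = k - 3/(1/(3 + k)) = k - 3*(3 + k) = k - (9 + 3*k) = k + (-9 - 3*k) = -9 - 2*k)
((17 - 14)*(-22 + 4))*((-4 - 3)/(-13 + 8) + R(1)) = ((17 - 14)*(-22 + 4))*((-4 - 3)/(-13 + 8) + (-9 - 2*1)) = (3*(-18))*(-7/(-5) + (-9 - 2)) = -54*(-7*(-⅕) - 11) = -54*(7/5 - 11) = -54*(-48/5) = 2592/5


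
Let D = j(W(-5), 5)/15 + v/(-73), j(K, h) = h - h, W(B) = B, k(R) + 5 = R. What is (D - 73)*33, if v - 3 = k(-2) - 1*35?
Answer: -174570/73 ≈ -2391.4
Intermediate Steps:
k(R) = -5 + R
v = -39 (v = 3 + ((-5 - 2) - 1*35) = 3 + (-7 - 35) = 3 - 42 = -39)
j(K, h) = 0
D = 39/73 (D = 0/15 - 39/(-73) = 0*(1/15) - 39*(-1/73) = 0 + 39/73 = 39/73 ≈ 0.53425)
(D - 73)*33 = (39/73 - 73)*33 = -5290/73*33 = -174570/73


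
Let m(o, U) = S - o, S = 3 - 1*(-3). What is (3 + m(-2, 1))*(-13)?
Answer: -143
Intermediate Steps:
S = 6 (S = 3 + 3 = 6)
m(o, U) = 6 - o
(3 + m(-2, 1))*(-13) = (3 + (6 - 1*(-2)))*(-13) = (3 + (6 + 2))*(-13) = (3 + 8)*(-13) = 11*(-13) = -143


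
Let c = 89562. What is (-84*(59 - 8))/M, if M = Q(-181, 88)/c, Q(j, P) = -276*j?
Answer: -1390158/181 ≈ -7680.4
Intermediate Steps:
M = 362/649 (M = -276*(-181)/89562 = 49956*(1/89562) = 362/649 ≈ 0.55778)
(-84*(59 - 8))/M = (-84*(59 - 8))/(362/649) = -84*51*(649/362) = -4284*649/362 = -1390158/181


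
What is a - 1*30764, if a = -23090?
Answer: -53854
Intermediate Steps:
a - 1*30764 = -23090 - 1*30764 = -23090 - 30764 = -53854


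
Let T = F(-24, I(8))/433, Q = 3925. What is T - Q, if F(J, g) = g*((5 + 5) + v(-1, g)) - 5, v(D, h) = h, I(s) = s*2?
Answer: -1699114/433 ≈ -3924.1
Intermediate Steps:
I(s) = 2*s
F(J, g) = -5 + g*(10 + g) (F(J, g) = g*((5 + 5) + g) - 5 = g*(10 + g) - 5 = -5 + g*(10 + g))
T = 411/433 (T = (-5 + (2*8)**2 + 10*(2*8))/433 = (-5 + 16**2 + 10*16)*(1/433) = (-5 + 256 + 160)*(1/433) = 411*(1/433) = 411/433 ≈ 0.94919)
T - Q = 411/433 - 1*3925 = 411/433 - 3925 = -1699114/433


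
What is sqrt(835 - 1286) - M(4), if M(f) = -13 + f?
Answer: 9 + I*sqrt(451) ≈ 9.0 + 21.237*I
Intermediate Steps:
sqrt(835 - 1286) - M(4) = sqrt(835 - 1286) - (-13 + 4) = sqrt(-451) - 1*(-9) = I*sqrt(451) + 9 = 9 + I*sqrt(451)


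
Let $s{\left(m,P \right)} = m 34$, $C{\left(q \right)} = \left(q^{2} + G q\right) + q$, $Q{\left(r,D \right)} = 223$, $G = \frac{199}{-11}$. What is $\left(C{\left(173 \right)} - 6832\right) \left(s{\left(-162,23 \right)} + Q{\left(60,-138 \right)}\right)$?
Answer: $- \frac{1170854755}{11} \approx -1.0644 \cdot 10^{8}$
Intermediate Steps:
$G = - \frac{199}{11}$ ($G = 199 \left(- \frac{1}{11}\right) = - \frac{199}{11} \approx -18.091$)
$C{\left(q \right)} = q^{2} - \frac{188 q}{11}$ ($C{\left(q \right)} = \left(q^{2} - \frac{199 q}{11}\right) + q = q^{2} - \frac{188 q}{11}$)
$s{\left(m,P \right)} = 34 m$
$\left(C{\left(173 \right)} - 6832\right) \left(s{\left(-162,23 \right)} + Q{\left(60,-138 \right)}\right) = \left(\frac{1}{11} \cdot 173 \left(-188 + 11 \cdot 173\right) - 6832\right) \left(34 \left(-162\right) + 223\right) = \left(\frac{1}{11} \cdot 173 \left(-188 + 1903\right) - 6832\right) \left(-5508 + 223\right) = \left(\frac{1}{11} \cdot 173 \cdot 1715 - 6832\right) \left(-5285\right) = \left(\frac{296695}{11} - 6832\right) \left(-5285\right) = \frac{221543}{11} \left(-5285\right) = - \frac{1170854755}{11}$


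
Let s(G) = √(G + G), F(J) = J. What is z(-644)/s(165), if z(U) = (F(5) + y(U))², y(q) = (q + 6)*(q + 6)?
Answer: 55229629467*√330/110 ≈ 9.1209e+9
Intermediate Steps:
s(G) = √2*√G (s(G) = √(2*G) = √2*√G)
y(q) = (6 + q)² (y(q) = (6 + q)*(6 + q) = (6 + q)²)
z(U) = (5 + (6 + U)²)²
z(-644)/s(165) = (5 + (6 - 644)²)²/((√2*√165)) = (5 + (-638)²)²/(√330) = (5 + 407044)²*(√330/330) = 407049²*(√330/330) = 165688888401*(√330/330) = 55229629467*√330/110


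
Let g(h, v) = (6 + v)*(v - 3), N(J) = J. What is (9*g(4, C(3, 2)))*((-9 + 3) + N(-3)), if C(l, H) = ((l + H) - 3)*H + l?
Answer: -4212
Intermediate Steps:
C(l, H) = l + H*(-3 + H + l) (C(l, H) = ((H + l) - 3)*H + l = (-3 + H + l)*H + l = H*(-3 + H + l) + l = l + H*(-3 + H + l))
g(h, v) = (-3 + v)*(6 + v) (g(h, v) = (6 + v)*(-3 + v) = (-3 + v)*(6 + v))
(9*g(4, C(3, 2)))*((-9 + 3) + N(-3)) = (9*(-18 + (3 + 2**2 - 3*2 + 2*3)**2 + 3*(3 + 2**2 - 3*2 + 2*3)))*((-9 + 3) - 3) = (9*(-18 + (3 + 4 - 6 + 6)**2 + 3*(3 + 4 - 6 + 6)))*(-6 - 3) = (9*(-18 + 7**2 + 3*7))*(-9) = (9*(-18 + 49 + 21))*(-9) = (9*52)*(-9) = 468*(-9) = -4212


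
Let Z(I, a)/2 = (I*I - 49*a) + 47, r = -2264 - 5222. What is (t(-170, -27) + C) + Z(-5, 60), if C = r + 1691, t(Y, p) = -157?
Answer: -11688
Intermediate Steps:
r = -7486
Z(I, a) = 94 - 98*a + 2*I² (Z(I, a) = 2*((I*I - 49*a) + 47) = 2*((I² - 49*a) + 47) = 2*(47 + I² - 49*a) = 94 - 98*a + 2*I²)
C = -5795 (C = -7486 + 1691 = -5795)
(t(-170, -27) + C) + Z(-5, 60) = (-157 - 5795) + (94 - 98*60 + 2*(-5)²) = -5952 + (94 - 5880 + 2*25) = -5952 + (94 - 5880 + 50) = -5952 - 5736 = -11688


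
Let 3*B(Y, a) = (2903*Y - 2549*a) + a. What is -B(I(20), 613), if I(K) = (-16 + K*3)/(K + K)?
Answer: 5195769/10 ≈ 5.1958e+5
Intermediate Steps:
I(K) = (-16 + 3*K)/(2*K) (I(K) = (-16 + 3*K)/((2*K)) = (-16 + 3*K)*(1/(2*K)) = (-16 + 3*K)/(2*K))
B(Y, a) = -2548*a/3 + 2903*Y/3 (B(Y, a) = ((2903*Y - 2549*a) + a)/3 = ((-2549*a + 2903*Y) + a)/3 = (-2548*a + 2903*Y)/3 = -2548*a/3 + 2903*Y/3)
-B(I(20), 613) = -(-2548/3*613 + 2903*(3/2 - 8/20)/3) = -(-1561924/3 + 2903*(3/2 - 8*1/20)/3) = -(-1561924/3 + 2903*(3/2 - 2/5)/3) = -(-1561924/3 + (2903/3)*(11/10)) = -(-1561924/3 + 31933/30) = -1*(-5195769/10) = 5195769/10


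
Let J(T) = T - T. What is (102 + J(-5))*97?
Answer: 9894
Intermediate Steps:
J(T) = 0
(102 + J(-5))*97 = (102 + 0)*97 = 102*97 = 9894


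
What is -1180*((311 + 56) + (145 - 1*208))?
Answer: -358720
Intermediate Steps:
-1180*((311 + 56) + (145 - 1*208)) = -1180*(367 + (145 - 208)) = -1180*(367 - 63) = -1180*304 = -358720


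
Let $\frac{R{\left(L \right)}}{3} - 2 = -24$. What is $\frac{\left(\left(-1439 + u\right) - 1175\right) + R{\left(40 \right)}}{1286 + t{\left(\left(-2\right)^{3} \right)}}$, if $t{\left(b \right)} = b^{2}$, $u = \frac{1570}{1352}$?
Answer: $- \frac{362179}{182520} \approx -1.9843$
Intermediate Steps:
$u = \frac{785}{676}$ ($u = 1570 \cdot \frac{1}{1352} = \frac{785}{676} \approx 1.1612$)
$R{\left(L \right)} = -66$ ($R{\left(L \right)} = 6 + 3 \left(-24\right) = 6 - 72 = -66$)
$\frac{\left(\left(-1439 + u\right) - 1175\right) + R{\left(40 \right)}}{1286 + t{\left(\left(-2\right)^{3} \right)}} = \frac{\left(\left(-1439 + \frac{785}{676}\right) - 1175\right) - 66}{1286 + \left(\left(-2\right)^{3}\right)^{2}} = \frac{\left(- \frac{971979}{676} - 1175\right) - 66}{1286 + \left(-8\right)^{2}} = \frac{- \frac{1766279}{676} - 66}{1286 + 64} = - \frac{1810895}{676 \cdot 1350} = \left(- \frac{1810895}{676}\right) \frac{1}{1350} = - \frac{362179}{182520}$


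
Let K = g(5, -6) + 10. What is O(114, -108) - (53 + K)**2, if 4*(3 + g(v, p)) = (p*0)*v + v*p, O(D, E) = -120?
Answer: -11505/4 ≈ -2876.3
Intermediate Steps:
g(v, p) = -3 + p*v/4 (g(v, p) = -3 + ((p*0)*v + v*p)/4 = -3 + (0*v + p*v)/4 = -3 + (0 + p*v)/4 = -3 + (p*v)/4 = -3 + p*v/4)
K = -1/2 (K = (-3 + (1/4)*(-6)*5) + 10 = (-3 - 15/2) + 10 = -21/2 + 10 = -1/2 ≈ -0.50000)
O(114, -108) - (53 + K)**2 = -120 - (53 - 1/2)**2 = -120 - (105/2)**2 = -120 - 1*11025/4 = -120 - 11025/4 = -11505/4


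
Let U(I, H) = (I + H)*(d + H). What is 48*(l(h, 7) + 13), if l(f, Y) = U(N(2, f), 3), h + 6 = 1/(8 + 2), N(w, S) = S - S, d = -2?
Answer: 768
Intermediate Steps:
N(w, S) = 0
U(I, H) = (-2 + H)*(H + I) (U(I, H) = (I + H)*(-2 + H) = (H + I)*(-2 + H) = (-2 + H)*(H + I))
h = -59/10 (h = -6 + 1/(8 + 2) = -6 + 1/10 = -6 + ⅒ = -59/10 ≈ -5.9000)
l(f, Y) = 3 (l(f, Y) = 3² - 2*3 - 2*0 + 3*0 = 9 - 6 + 0 + 0 = 3)
48*(l(h, 7) + 13) = 48*(3 + 13) = 48*16 = 768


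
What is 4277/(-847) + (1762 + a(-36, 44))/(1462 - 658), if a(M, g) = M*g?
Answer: -234853/48642 ≈ -4.8282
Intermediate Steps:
4277/(-847) + (1762 + a(-36, 44))/(1462 - 658) = 4277/(-847) + (1762 - 36*44)/(1462 - 658) = 4277*(-1/847) + (1762 - 1584)/804 = -611/121 + 178*(1/804) = -611/121 + 89/402 = -234853/48642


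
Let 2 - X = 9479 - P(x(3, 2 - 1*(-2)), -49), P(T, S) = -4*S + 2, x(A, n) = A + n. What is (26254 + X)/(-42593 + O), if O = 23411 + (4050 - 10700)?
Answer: -16975/25832 ≈ -0.65713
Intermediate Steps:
O = 16761 (O = 23411 - 6650 = 16761)
P(T, S) = 2 - 4*S
X = -9279 (X = 2 - (9479 - (2 - 4*(-49))) = 2 - (9479 - (2 + 196)) = 2 - (9479 - 1*198) = 2 - (9479 - 198) = 2 - 1*9281 = 2 - 9281 = -9279)
(26254 + X)/(-42593 + O) = (26254 - 9279)/(-42593 + 16761) = 16975/(-25832) = 16975*(-1/25832) = -16975/25832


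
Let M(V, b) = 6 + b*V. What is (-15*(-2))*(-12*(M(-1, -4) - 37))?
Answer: 9720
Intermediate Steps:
M(V, b) = 6 + V*b
(-15*(-2))*(-12*(M(-1, -4) - 37)) = (-15*(-2))*(-12*((6 - 1*(-4)) - 37)) = 30*(-12*((6 + 4) - 37)) = 30*(-12*(10 - 37)) = 30*(-12*(-27)) = 30*324 = 9720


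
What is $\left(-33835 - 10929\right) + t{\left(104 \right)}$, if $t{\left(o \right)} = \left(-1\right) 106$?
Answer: $-44870$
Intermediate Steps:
$t{\left(o \right)} = -106$
$\left(-33835 - 10929\right) + t{\left(104 \right)} = \left(-33835 - 10929\right) - 106 = -44764 - 106 = -44870$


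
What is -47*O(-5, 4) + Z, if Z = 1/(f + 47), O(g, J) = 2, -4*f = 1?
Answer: -17574/187 ≈ -93.979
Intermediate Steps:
f = -¼ (f = -¼*1 = -¼ ≈ -0.25000)
Z = 4/187 (Z = 1/(-¼ + 47) = 1/(187/4) = 4/187 ≈ 0.021390)
-47*O(-5, 4) + Z = -47*2 + 4/187 = -94 + 4/187 = -17574/187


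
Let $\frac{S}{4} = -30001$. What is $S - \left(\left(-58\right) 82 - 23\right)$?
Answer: $-115225$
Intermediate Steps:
$S = -120004$ ($S = 4 \left(-30001\right) = -120004$)
$S - \left(\left(-58\right) 82 - 23\right) = -120004 - \left(\left(-58\right) 82 - 23\right) = -120004 - \left(-4756 - 23\right) = -120004 - -4779 = -120004 + 4779 = -115225$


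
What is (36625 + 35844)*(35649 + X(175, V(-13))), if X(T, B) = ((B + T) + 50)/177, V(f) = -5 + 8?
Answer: 152428903123/59 ≈ 2.5835e+9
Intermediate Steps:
V(f) = 3
X(T, B) = 50/177 + B/177 + T/177 (X(T, B) = (50 + B + T)*(1/177) = 50/177 + B/177 + T/177)
(36625 + 35844)*(35649 + X(175, V(-13))) = (36625 + 35844)*(35649 + (50/177 + (1/177)*3 + (1/177)*175)) = 72469*(35649 + (50/177 + 1/59 + 175/177)) = 72469*(35649 + 76/59) = 72469*(2103367/59) = 152428903123/59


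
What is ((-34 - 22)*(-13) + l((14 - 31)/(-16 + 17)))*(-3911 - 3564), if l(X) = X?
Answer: -5314725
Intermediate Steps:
((-34 - 22)*(-13) + l((14 - 31)/(-16 + 17)))*(-3911 - 3564) = ((-34 - 22)*(-13) + (14 - 31)/(-16 + 17))*(-3911 - 3564) = (-56*(-13) - 17/1)*(-7475) = (728 - 17*1)*(-7475) = (728 - 17)*(-7475) = 711*(-7475) = -5314725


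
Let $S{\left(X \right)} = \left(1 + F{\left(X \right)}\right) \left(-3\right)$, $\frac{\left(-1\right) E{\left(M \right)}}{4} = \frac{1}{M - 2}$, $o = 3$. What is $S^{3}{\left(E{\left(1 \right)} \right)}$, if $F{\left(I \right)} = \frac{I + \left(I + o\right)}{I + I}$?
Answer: $- \frac{185193}{512} \approx -361.71$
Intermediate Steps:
$E{\left(M \right)} = - \frac{4}{-2 + M}$ ($E{\left(M \right)} = - \frac{4}{M - 2} = - \frac{4}{-2 + M}$)
$F{\left(I \right)} = \frac{3 + 2 I}{2 I}$ ($F{\left(I \right)} = \frac{I + \left(I + 3\right)}{I + I} = \frac{I + \left(3 + I\right)}{2 I} = \left(3 + 2 I\right) \frac{1}{2 I} = \frac{3 + 2 I}{2 I}$)
$S{\left(X \right)} = -3 - \frac{3 \left(\frac{3}{2} + X\right)}{X}$ ($S{\left(X \right)} = \left(1 + \frac{\frac{3}{2} + X}{X}\right) \left(-3\right) = -3 - \frac{3 \left(\frac{3}{2} + X\right)}{X}$)
$S^{3}{\left(E{\left(1 \right)} \right)} = \left(-6 - \frac{9}{2 \left(- \frac{4}{-2 + 1}\right)}\right)^{3} = \left(-6 - \frac{9}{2 \left(- \frac{4}{-1}\right)}\right)^{3} = \left(-6 - \frac{9}{2 \left(\left(-4\right) \left(-1\right)\right)}\right)^{3} = \left(-6 - \frac{9}{2 \cdot 4}\right)^{3} = \left(-6 - \frac{9}{8}\right)^{3} = \left(- \frac{57}{8}\right)^{3} = - \frac{185193}{512}$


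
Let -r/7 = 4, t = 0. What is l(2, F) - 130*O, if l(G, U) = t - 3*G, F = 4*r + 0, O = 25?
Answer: -3256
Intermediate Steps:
r = -28 (r = -7*4 = -28)
F = -112 (F = 4*(-28) + 0 = -112 + 0 = -112)
l(G, U) = -3*G (l(G, U) = 0 - 3*G = -3*G)
l(2, F) - 130*O = -3*2 - 130*25 = -6 - 3250 = -3256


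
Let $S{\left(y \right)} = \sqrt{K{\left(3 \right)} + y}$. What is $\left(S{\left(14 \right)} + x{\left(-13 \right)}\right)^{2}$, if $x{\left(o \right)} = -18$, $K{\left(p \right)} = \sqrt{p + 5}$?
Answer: $\left(18 - \sqrt{2} \sqrt{7 + \sqrt{2}}\right)^{2} \approx 193.15$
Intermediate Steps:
$K{\left(p \right)} = \sqrt{5 + p}$
$S{\left(y \right)} = \sqrt{y + 2 \sqrt{2}}$ ($S{\left(y \right)} = \sqrt{\sqrt{5 + 3} + y} = \sqrt{\sqrt{8} + y} = \sqrt{2 \sqrt{2} + y} = \sqrt{y + 2 \sqrt{2}}$)
$\left(S{\left(14 \right)} + x{\left(-13 \right)}\right)^{2} = \left(\sqrt{14 + 2 \sqrt{2}} - 18\right)^{2} = \left(-18 + \sqrt{14 + 2 \sqrt{2}}\right)^{2}$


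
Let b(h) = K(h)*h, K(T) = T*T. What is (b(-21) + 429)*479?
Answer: -4230528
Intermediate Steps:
K(T) = T²
b(h) = h³ (b(h) = h²*h = h³)
(b(-21) + 429)*479 = ((-21)³ + 429)*479 = (-9261 + 429)*479 = -8832*479 = -4230528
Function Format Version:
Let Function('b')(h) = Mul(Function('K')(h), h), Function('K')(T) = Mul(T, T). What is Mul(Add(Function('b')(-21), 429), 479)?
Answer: -4230528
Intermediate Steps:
Function('K')(T) = Pow(T, 2)
Function('b')(h) = Pow(h, 3) (Function('b')(h) = Mul(Pow(h, 2), h) = Pow(h, 3))
Mul(Add(Function('b')(-21), 429), 479) = Mul(Add(Pow(-21, 3), 429), 479) = Mul(Add(-9261, 429), 479) = Mul(-8832, 479) = -4230528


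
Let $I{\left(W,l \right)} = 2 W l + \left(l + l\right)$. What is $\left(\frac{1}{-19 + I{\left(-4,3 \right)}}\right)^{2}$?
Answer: $\frac{1}{1369} \approx 0.00073046$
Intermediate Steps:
$I{\left(W,l \right)} = 2 l + 2 W l$ ($I{\left(W,l \right)} = 2 W l + 2 l = 2 l + 2 W l$)
$\left(\frac{1}{-19 + I{\left(-4,3 \right)}}\right)^{2} = \left(\frac{1}{-19 + 2 \cdot 3 \left(1 - 4\right)}\right)^{2} = \left(\frac{1}{-19 + 2 \cdot 3 \left(-3\right)}\right)^{2} = \left(\frac{1}{-19 - 18}\right)^{2} = \left(\frac{1}{-37}\right)^{2} = \left(- \frac{1}{37}\right)^{2} = \frac{1}{1369}$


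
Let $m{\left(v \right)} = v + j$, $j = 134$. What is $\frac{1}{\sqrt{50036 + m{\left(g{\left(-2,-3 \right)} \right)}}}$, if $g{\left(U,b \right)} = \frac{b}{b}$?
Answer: $\frac{\sqrt{50171}}{50171} \approx 0.0044645$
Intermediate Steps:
$g{\left(U,b \right)} = 1$
$m{\left(v \right)} = 134 + v$ ($m{\left(v \right)} = v + 134 = 134 + v$)
$\frac{1}{\sqrt{50036 + m{\left(g{\left(-2,-3 \right)} \right)}}} = \frac{1}{\sqrt{50036 + \left(134 + 1\right)}} = \frac{1}{\sqrt{50036 + 135}} = \frac{1}{\sqrt{50171}} = \frac{\sqrt{50171}}{50171}$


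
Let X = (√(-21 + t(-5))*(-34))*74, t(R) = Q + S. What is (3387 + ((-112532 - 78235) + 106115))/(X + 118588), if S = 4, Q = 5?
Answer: -2409263455/3534769204 - 51115685*I*√3/1767384602 ≈ -0.68159 - 0.050094*I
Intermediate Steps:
t(R) = 9 (t(R) = 5 + 4 = 9)
X = -5032*I*√3 (X = (√(-21 + 9)*(-34))*74 = (√(-12)*(-34))*74 = ((2*I*√3)*(-34))*74 = -68*I*√3*74 = -5032*I*√3 ≈ -8715.7*I)
(3387 + ((-112532 - 78235) + 106115))/(X + 118588) = (3387 + ((-112532 - 78235) + 106115))/(-5032*I*√3 + 118588) = (3387 + (-190767 + 106115))/(118588 - 5032*I*√3) = (3387 - 84652)/(118588 - 5032*I*√3) = -81265/(118588 - 5032*I*√3)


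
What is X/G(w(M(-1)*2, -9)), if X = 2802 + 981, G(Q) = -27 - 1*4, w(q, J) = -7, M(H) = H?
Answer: -3783/31 ≈ -122.03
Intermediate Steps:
G(Q) = -31 (G(Q) = -27 - 4 = -31)
X = 3783
X/G(w(M(-1)*2, -9)) = 3783/(-31) = 3783*(-1/31) = -3783/31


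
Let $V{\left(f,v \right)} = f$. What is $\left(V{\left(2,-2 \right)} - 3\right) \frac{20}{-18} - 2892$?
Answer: $- \frac{26018}{9} \approx -2890.9$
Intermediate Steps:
$\left(V{\left(2,-2 \right)} - 3\right) \frac{20}{-18} - 2892 = \left(2 - 3\right) \frac{20}{-18} - 2892 = - \frac{20 \left(-1\right)}{18} - 2892 = \left(-1\right) \left(- \frac{10}{9}\right) - 2892 = \frac{10}{9} - 2892 = - \frac{26018}{9}$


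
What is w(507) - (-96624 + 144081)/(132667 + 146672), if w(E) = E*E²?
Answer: 12134843977440/93113 ≈ 1.3032e+8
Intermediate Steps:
w(E) = E³
w(507) - (-96624 + 144081)/(132667 + 146672) = 507³ - (-96624 + 144081)/(132667 + 146672) = 130323843 - 47457/279339 = 130323843 - 1*15819/93113 = 130323843 - 15819/93113 = 12134843977440/93113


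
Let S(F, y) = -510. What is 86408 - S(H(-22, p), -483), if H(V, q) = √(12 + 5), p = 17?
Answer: 86918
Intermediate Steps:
H(V, q) = √17
86408 - S(H(-22, p), -483) = 86408 - 1*(-510) = 86408 + 510 = 86918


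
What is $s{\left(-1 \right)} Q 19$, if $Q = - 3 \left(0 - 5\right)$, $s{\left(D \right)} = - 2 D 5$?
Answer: $2850$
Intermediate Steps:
$s{\left(D \right)} = - 10 D$
$Q = 15$ ($Q = \left(-3\right) \left(-5\right) = 15$)
$s{\left(-1 \right)} Q 19 = \left(-10\right) \left(-1\right) 15 \cdot 19 = 10 \cdot 15 \cdot 19 = 150 \cdot 19 = 2850$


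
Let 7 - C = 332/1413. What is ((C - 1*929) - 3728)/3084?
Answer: -3285391/2178846 ≈ -1.5079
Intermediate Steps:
C = 9559/1413 (C = 7 - 332/1413 = 9559/1413 ≈ 6.7650)
((C - 1*929) - 3728)/3084 = ((9559/1413 - 1*929) - 3728)/3084 = ((9559/1413 - 929) - 3728)*(1/3084) = (-1303118/1413 - 3728)*(1/3084) = -6570782/1413*1/3084 = -3285391/2178846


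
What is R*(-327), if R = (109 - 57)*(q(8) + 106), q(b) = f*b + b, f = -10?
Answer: -578136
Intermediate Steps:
q(b) = -9*b (q(b) = -10*b + b = -9*b)
R = 1768 (R = (109 - 57)*(-9*8 + 106) = 52*(-72 + 106) = 52*34 = 1768)
R*(-327) = 1768*(-327) = -578136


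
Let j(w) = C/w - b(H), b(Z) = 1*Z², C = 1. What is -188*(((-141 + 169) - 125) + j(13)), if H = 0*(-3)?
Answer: 236880/13 ≈ 18222.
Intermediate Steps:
H = 0
b(Z) = Z²
j(w) = 1/w (j(w) = 1/w - 1*0² = 1/w - 1*0 = 1/w + 0 = 1/w)
-188*(((-141 + 169) - 125) + j(13)) = -188*(((-141 + 169) - 125) + 1/13) = -188*((28 - 125) + 1/13) = -188*(-97 + 1/13) = -188*(-1260/13) = 236880/13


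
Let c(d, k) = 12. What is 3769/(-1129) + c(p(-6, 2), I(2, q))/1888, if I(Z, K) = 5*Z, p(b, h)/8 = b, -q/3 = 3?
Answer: -1775581/532888 ≈ -3.3320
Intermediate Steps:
q = -9 (q = -3*3 = -9)
p(b, h) = 8*b
3769/(-1129) + c(p(-6, 2), I(2, q))/1888 = 3769/(-1129) + 12/1888 = 3769*(-1/1129) + 12*(1/1888) = -3769/1129 + 3/472 = -1775581/532888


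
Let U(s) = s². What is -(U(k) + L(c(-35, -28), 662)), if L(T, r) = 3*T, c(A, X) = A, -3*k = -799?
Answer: -637456/9 ≈ -70829.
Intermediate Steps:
k = 799/3 (k = -⅓*(-799) = 799/3 ≈ 266.33)
-(U(k) + L(c(-35, -28), 662)) = -((799/3)² + 3*(-35)) = -(638401/9 - 105) = -1*637456/9 = -637456/9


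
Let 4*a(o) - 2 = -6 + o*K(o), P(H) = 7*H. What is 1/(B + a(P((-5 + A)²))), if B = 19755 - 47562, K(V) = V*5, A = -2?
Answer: 4/477013 ≈ 8.3855e-6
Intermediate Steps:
K(V) = 5*V
B = -27807
a(o) = -1 + 5*o²/4 (a(o) = ½ + (-6 + o*(5*o))/4 = ½ + (-6 + 5*o²)/4 = ½ + (-3/2 + 5*o²/4) = -1 + 5*o²/4)
1/(B + a(P((-5 + A)²))) = 1/(-27807 + (-1 + 5*(7*(-5 - 2)²)²/4)) = 1/(-27807 + (-1 + 5*(7*(-7)²)²/4)) = 1/(-27807 + (-1 + 5*(7*49)²/4)) = 1/(-27807 + (-1 + (5/4)*343²)) = 1/(-27807 + (-1 + (5/4)*117649)) = 1/(-27807 + (-1 + 588245/4)) = 1/(-27807 + 588241/4) = 1/(477013/4) = 4/477013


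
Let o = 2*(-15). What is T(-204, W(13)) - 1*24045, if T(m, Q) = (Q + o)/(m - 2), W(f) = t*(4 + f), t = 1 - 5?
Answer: -2476586/103 ≈ -24045.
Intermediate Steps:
t = -4
o = -30
W(f) = -16 - 4*f (W(f) = -4*(4 + f) = -16 - 4*f)
T(m, Q) = (-30 + Q)/(-2 + m) (T(m, Q) = (Q - 30)/(m - 2) = (-30 + Q)/(-2 + m))
T(-204, W(13)) - 1*24045 = (-30 + (-16 - 4*13))/(-2 - 204) - 1*24045 = (-30 + (-16 - 52))/(-206) - 24045 = -(-30 - 68)/206 - 24045 = -1/206*(-98) - 24045 = 49/103 - 24045 = -2476586/103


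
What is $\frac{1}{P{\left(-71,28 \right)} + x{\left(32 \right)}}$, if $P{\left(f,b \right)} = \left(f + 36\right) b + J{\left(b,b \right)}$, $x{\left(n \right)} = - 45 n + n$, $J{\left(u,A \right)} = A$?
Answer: $- \frac{1}{2360} \approx -0.00042373$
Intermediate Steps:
$x{\left(n \right)} = - 44 n$
$P{\left(f,b \right)} = b + b \left(36 + f\right)$ ($P{\left(f,b \right)} = \left(f + 36\right) b + b = \left(36 + f\right) b + b = b \left(36 + f\right) + b = b + b \left(36 + f\right)$)
$\frac{1}{P{\left(-71,28 \right)} + x{\left(32 \right)}} = \frac{1}{28 \left(37 - 71\right) - 1408} = \frac{1}{28 \left(-34\right) - 1408} = \frac{1}{-952 - 1408} = \frac{1}{-2360} = - \frac{1}{2360}$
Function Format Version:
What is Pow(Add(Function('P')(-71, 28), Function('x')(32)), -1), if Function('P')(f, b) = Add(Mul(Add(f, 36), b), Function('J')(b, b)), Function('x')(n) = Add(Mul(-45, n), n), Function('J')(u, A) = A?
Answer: Rational(-1, 2360) ≈ -0.00042373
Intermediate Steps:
Function('x')(n) = Mul(-44, n)
Function('P')(f, b) = Add(b, Mul(b, Add(36, f))) (Function('P')(f, b) = Add(Mul(Add(f, 36), b), b) = Add(Mul(Add(36, f), b), b) = Add(Mul(b, Add(36, f)), b) = Add(b, Mul(b, Add(36, f))))
Pow(Add(Function('P')(-71, 28), Function('x')(32)), -1) = Pow(Add(Mul(28, Add(37, -71)), Mul(-44, 32)), -1) = Pow(Add(Mul(28, -34), -1408), -1) = Pow(Add(-952, -1408), -1) = Pow(-2360, -1) = Rational(-1, 2360)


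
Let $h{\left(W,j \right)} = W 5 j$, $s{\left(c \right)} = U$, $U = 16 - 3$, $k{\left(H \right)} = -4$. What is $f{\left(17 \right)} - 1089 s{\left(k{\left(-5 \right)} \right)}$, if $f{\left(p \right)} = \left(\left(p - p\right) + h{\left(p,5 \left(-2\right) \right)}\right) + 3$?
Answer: $-15004$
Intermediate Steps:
$U = 13$ ($U = 16 - 3 = 13$)
$s{\left(c \right)} = 13$
$h{\left(W,j \right)} = 5 W j$
$f{\left(p \right)} = 3 - 50 p$ ($f{\left(p \right)} = \left(\left(p - p\right) + 5 p 5 \left(-2\right)\right) + 3 = \left(0 + 5 p \left(-10\right)\right) + 3 = \left(0 - 50 p\right) + 3 = - 50 p + 3 = 3 - 50 p$)
$f{\left(17 \right)} - 1089 s{\left(k{\left(-5 \right)} \right)} = \left(3 - 850\right) - 14157 = -847 - 14157 = -15004$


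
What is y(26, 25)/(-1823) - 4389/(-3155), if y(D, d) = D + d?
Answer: 7840242/5751565 ≈ 1.3631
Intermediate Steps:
y(26, 25)/(-1823) - 4389/(-3155) = (26 + 25)/(-1823) - 4389/(-3155) = 51*(-1/1823) - 4389*(-1/3155) = -51/1823 + 4389/3155 = 7840242/5751565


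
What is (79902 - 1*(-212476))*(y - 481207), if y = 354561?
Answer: -37028504188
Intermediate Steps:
(79902 - 1*(-212476))*(y - 481207) = (79902 - 1*(-212476))*(354561 - 481207) = (79902 + 212476)*(-126646) = 292378*(-126646) = -37028504188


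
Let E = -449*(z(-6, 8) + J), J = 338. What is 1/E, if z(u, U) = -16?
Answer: -1/144578 ≈ -6.9167e-6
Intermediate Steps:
E = -144578 (E = -449*(-16 + 338) = -449*322 = -144578)
1/E = 1/(-144578) = -1/144578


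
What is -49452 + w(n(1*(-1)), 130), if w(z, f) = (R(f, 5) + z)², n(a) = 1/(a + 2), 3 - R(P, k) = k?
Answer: -49451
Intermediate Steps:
R(P, k) = 3 - k
n(a) = 1/(2 + a)
w(z, f) = (-2 + z)² (w(z, f) = ((3 - 1*5) + z)² = ((3 - 5) + z)² = (-2 + z)²)
-49452 + w(n(1*(-1)), 130) = -49452 + (-2 + 1/(2 + 1*(-1)))² = -49452 + (-2 + 1/(2 - 1))² = -49452 + (-2 + 1/1)² = -49452 + (-2 + 1)² = -49452 + (-1)² = -49452 + 1 = -49451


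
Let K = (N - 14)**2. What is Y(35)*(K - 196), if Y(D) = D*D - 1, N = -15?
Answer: 789480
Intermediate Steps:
K = 841 (K = (-15 - 14)**2 = (-29)**2 = 841)
Y(D) = -1 + D**2 (Y(D) = D**2 - 1 = -1 + D**2)
Y(35)*(K - 196) = (-1 + 35**2)*(841 - 196) = (-1 + 1225)*645 = 1224*645 = 789480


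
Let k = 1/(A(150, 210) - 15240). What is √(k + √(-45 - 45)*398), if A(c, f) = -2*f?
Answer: √(-435 + 8133647400*I*√10)/2610 ≈ 43.45 + 43.45*I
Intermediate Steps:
k = -1/15660 (k = 1/(-2*210 - 15240) = 1/(-420 - 15240) = 1/(-15660) = -1/15660 ≈ -6.3857e-5)
√(k + √(-45 - 45)*398) = √(-1/15660 + √(-45 - 45)*398) = √(-1/15660 + √(-90)*398) = √(-1/15660 + (3*I*√10)*398) = √(-1/15660 + 1194*I*√10)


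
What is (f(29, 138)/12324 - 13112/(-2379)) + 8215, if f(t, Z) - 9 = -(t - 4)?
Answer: 1544970919/187941 ≈ 8220.5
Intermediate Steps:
f(t, Z) = 13 - t (f(t, Z) = 9 - (t - 4) = 9 - (-4 + t) = 9 + (4 - t) = 13 - t)
(f(29, 138)/12324 - 13112/(-2379)) + 8215 = ((13 - 1*29)/12324 - 13112/(-2379)) + 8215 = ((13 - 29)*(1/12324) - 13112*(-1/2379)) + 8215 = (-16*1/12324 + 13112/2379) + 8215 = (-4/3081 + 13112/2379) + 8215 = 1035604/187941 + 8215 = 1544970919/187941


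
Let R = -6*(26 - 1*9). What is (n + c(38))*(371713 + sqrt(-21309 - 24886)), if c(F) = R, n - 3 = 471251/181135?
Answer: -6490523068282/181135 - 17461114*I*sqrt(46195)/181135 ≈ -3.5833e+7 - 20719.0*I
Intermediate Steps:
n = 1014656/181135 (n = 3 + 471251/181135 = 1014656/181135 ≈ 5.6017)
R = -102 (R = -6*(26 - 9) = -6*17 = -102)
c(F) = -102
(n + c(38))*(371713 + sqrt(-21309 - 24886)) = (1014656/181135 - 102)*(371713 + sqrt(-21309 - 24886)) = -17461114*(371713 + sqrt(-46195))/181135 = -17461114*(371713 + I*sqrt(46195))/181135 = -6490523068282/181135 - 17461114*I*sqrt(46195)/181135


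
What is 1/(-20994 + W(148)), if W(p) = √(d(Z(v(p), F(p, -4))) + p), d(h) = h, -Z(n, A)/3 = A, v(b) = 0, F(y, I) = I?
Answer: -10497/220373938 - √10/110186969 ≈ -4.7661e-5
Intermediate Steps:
Z(n, A) = -3*A
W(p) = √(12 + p) (W(p) = √(-3*(-4) + p) = √(12 + p))
1/(-20994 + W(148)) = 1/(-20994 + √(12 + 148)) = 1/(-20994 + √160) = 1/(-20994 + 4*√10)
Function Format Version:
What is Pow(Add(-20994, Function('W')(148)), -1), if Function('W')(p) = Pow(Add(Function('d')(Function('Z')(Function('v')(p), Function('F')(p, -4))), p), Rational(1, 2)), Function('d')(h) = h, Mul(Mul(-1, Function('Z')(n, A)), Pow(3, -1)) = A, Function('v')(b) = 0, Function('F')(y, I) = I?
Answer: Add(Rational(-10497, 220373938), Mul(Rational(-1, 110186969), Pow(10, Rational(1, 2)))) ≈ -4.7661e-5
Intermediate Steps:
Function('Z')(n, A) = Mul(-3, A)
Function('W')(p) = Pow(Add(12, p), Rational(1, 2)) (Function('W')(p) = Pow(Add(Mul(-3, -4), p), Rational(1, 2)) = Pow(Add(12, p), Rational(1, 2)))
Pow(Add(-20994, Function('W')(148)), -1) = Pow(Add(-20994, Pow(Add(12, 148), Rational(1, 2))), -1) = Pow(Add(-20994, Pow(160, Rational(1, 2))), -1) = Pow(Add(-20994, Mul(4, Pow(10, Rational(1, 2)))), -1)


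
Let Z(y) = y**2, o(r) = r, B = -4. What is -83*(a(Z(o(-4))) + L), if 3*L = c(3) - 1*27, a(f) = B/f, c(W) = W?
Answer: 2739/4 ≈ 684.75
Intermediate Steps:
a(f) = -4/f
L = -8 (L = (3 - 1*27)/3 = (3 - 27)/3 = (1/3)*(-24) = -8)
-83*(a(Z(o(-4))) + L) = -83*(-4/((-4)**2) - 8) = -83*(-4/16 - 8) = -83*(-4*1/16 - 8) = -83*(-1/4 - 8) = -83*(-33/4) = 2739/4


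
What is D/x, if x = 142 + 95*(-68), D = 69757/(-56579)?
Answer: 69757/357466122 ≈ 0.00019514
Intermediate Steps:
D = -69757/56579 (D = 69757*(-1/56579) = -69757/56579 ≈ -1.2329)
x = -6318 (x = 142 - 6460 = -6318)
D/x = -69757/56579/(-6318) = -69757/56579*(-1/6318) = 69757/357466122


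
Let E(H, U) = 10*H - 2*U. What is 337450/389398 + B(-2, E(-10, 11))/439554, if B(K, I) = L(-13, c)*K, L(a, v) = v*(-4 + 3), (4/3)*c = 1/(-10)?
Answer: 494424796301/570538161640 ≈ 0.86659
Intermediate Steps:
c = -3/40 (c = (¾)/(-10) = (¾)*(-⅒) = -3/40 ≈ -0.075000)
L(a, v) = -v (L(a, v) = v*(-1) = -v)
E(H, U) = -2*U + 10*H
B(K, I) = 3*K/40 (B(K, I) = (-1*(-3/40))*K = 3*K/40)
337450/389398 + B(-2, E(-10, 11))/439554 = 337450/389398 + ((3/40)*(-2))/439554 = 337450*(1/389398) - 3/20*1/439554 = 168725/194699 - 1/2930360 = 494424796301/570538161640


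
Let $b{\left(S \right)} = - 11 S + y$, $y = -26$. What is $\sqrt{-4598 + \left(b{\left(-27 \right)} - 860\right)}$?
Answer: $i \sqrt{5187} \approx 72.021 i$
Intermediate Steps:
$b{\left(S \right)} = -26 - 11 S$ ($b{\left(S \right)} = - 11 S - 26 = -26 - 11 S$)
$\sqrt{-4598 + \left(b{\left(-27 \right)} - 860\right)} = \sqrt{-4598 - 589} = \sqrt{-5187} = i \sqrt{5187}$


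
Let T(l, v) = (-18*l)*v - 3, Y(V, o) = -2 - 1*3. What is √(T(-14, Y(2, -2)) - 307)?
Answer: I*√1570 ≈ 39.623*I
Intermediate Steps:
Y(V, o) = -5 (Y(V, o) = -2 - 3 = -5)
T(l, v) = -3 - 18*l*v (T(l, v) = -18*l*v - 3 = -3 - 18*l*v)
√(T(-14, Y(2, -2)) - 307) = √((-3 - 18*(-14)*(-5)) - 307) = √((-3 - 1260) - 307) = √(-1263 - 307) = √(-1570) = I*√1570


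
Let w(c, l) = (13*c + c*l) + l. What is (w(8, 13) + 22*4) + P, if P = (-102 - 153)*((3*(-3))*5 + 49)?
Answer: -711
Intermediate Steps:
w(c, l) = l + 13*c + c*l
P = -1020 (P = -255*(-9*5 + 49) = -255*(-45 + 49) = -255*4 = -1020)
(w(8, 13) + 22*4) + P = ((13 + 13*8 + 8*13) + 22*4) - 1020 = ((13 + 104 + 104) + 88) - 1020 = (221 + 88) - 1020 = 309 - 1020 = -711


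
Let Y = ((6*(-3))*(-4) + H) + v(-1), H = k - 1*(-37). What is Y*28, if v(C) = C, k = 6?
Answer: 3192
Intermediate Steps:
H = 43 (H = 6 - 1*(-37) = 6 + 37 = 43)
Y = 114 (Y = ((6*(-3))*(-4) + 43) - 1 = (-18*(-4) + 43) - 1 = (72 + 43) - 1 = 115 - 1 = 114)
Y*28 = 114*28 = 3192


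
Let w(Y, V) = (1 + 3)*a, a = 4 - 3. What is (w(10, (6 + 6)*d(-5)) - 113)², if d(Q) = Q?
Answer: 11881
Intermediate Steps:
a = 1
w(Y, V) = 4 (w(Y, V) = (1 + 3)*1 = 4*1 = 4)
(w(10, (6 + 6)*d(-5)) - 113)² = (4 - 113)² = (-109)² = 11881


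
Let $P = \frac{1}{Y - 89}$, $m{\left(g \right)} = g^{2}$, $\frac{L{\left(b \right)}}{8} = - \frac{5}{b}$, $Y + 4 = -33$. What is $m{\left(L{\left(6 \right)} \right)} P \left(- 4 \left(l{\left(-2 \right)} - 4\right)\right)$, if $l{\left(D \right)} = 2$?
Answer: $- \frac{1600}{567} \approx -2.8219$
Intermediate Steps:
$Y = -37$ ($Y = -4 - 33 = -37$)
$L{\left(b \right)} = - \frac{40}{b}$ ($L{\left(b \right)} = 8 \left(- \frac{5}{b}\right) = - \frac{40}{b}$)
$P = - \frac{1}{126}$ ($P = \frac{1}{-37 - 89} = \frac{1}{-126} = - \frac{1}{126} \approx -0.0079365$)
$m{\left(L{\left(6 \right)} \right)} P \left(- 4 \left(l{\left(-2 \right)} - 4\right)\right) = \left(- \frac{40}{6}\right)^{2} \left(- \frac{1}{126}\right) \left(- 4 \left(2 - 4\right)\right) = \left(\left(-40\right) \frac{1}{6}\right)^{2} \left(- \frac{1}{126}\right) \left(\left(-4\right) \left(-2\right)\right) = \left(- \frac{20}{3}\right)^{2} \left(- \frac{1}{126}\right) 8 = \frac{400}{9} \left(- \frac{1}{126}\right) 8 = \left(- \frac{200}{567}\right) 8 = - \frac{1600}{567}$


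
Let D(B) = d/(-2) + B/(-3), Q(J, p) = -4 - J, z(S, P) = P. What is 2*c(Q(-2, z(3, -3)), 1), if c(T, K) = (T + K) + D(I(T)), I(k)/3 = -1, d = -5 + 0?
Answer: 5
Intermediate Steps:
d = -5
I(k) = -3 (I(k) = 3*(-1) = -3)
D(B) = 5/2 - B/3 (D(B) = -5/(-2) + B/(-3) = -5*(-½) + B*(-⅓) = 5/2 - B/3)
c(T, K) = 7/2 + K + T (c(T, K) = (T + K) + (5/2 - ⅓*(-3)) = (K + T) + (5/2 + 1) = (K + T) + 7/2 = 7/2 + K + T)
2*c(Q(-2, z(3, -3)), 1) = 2*(7/2 + 1 + (-4 - 1*(-2))) = 2*(7/2 + 1 + (-4 + 2)) = 2*(7/2 + 1 - 2) = 2*(5/2) = 5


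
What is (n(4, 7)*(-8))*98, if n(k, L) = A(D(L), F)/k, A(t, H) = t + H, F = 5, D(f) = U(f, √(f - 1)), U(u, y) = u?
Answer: -2352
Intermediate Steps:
D(f) = f
A(t, H) = H + t
n(k, L) = (5 + L)/k
(n(4, 7)*(-8))*98 = (((5 + 7)/4)*(-8))*98 = (((¼)*12)*(-8))*98 = (3*(-8))*98 = -24*98 = -2352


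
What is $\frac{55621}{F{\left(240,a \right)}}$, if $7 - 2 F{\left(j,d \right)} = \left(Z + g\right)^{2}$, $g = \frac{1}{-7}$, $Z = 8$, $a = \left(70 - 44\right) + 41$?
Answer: $- \frac{2725429}{1341} \approx -2032.4$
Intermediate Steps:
$a = 67$ ($a = 26 + 41 = 67$)
$g = - \frac{1}{7} \approx -0.14286$
$F{\left(j,d \right)} = - \frac{1341}{49}$ ($F{\left(j,d \right)} = \frac{7}{2} - \frac{\left(8 - \frac{1}{7}\right)^{2}}{2} = \frac{7}{2} - \frac{\left(\frac{55}{7}\right)^{2}}{2} = \frac{7}{2} - \frac{3025}{98} = - \frac{1341}{49}$)
$\frac{55621}{F{\left(240,a \right)}} = \frac{55621}{- \frac{1341}{49}} = 55621 \left(- \frac{49}{1341}\right) = - \frac{2725429}{1341}$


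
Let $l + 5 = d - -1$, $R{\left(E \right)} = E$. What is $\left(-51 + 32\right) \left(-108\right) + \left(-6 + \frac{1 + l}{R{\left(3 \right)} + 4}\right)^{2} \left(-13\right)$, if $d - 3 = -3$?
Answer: $\frac{74223}{49} \approx 1514.8$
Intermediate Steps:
$d = 0$ ($d = 3 - 3 = 0$)
$l = -4$ ($l = -5 + \left(0 - -1\right) = -5 + \left(0 + 1\right) = -5 + 1 = -4$)
$\left(-51 + 32\right) \left(-108\right) + \left(-6 + \frac{1 + l}{R{\left(3 \right)} + 4}\right)^{2} \left(-13\right) = \left(-51 + 32\right) \left(-108\right) + \left(-6 + \frac{1 - 4}{3 + 4}\right)^{2} \left(-13\right) = \left(-19\right) \left(-108\right) + \left(-6 - \frac{3}{7}\right)^{2} \left(-13\right) = 2052 + \left(-6 - \frac{3}{7}\right)^{2} \left(-13\right) = 2052 + \left(- \frac{45}{7}\right)^{2} \left(-13\right) = 2052 + \frac{2025}{49} \left(-13\right) = 2052 - \frac{26325}{49} = \frac{74223}{49}$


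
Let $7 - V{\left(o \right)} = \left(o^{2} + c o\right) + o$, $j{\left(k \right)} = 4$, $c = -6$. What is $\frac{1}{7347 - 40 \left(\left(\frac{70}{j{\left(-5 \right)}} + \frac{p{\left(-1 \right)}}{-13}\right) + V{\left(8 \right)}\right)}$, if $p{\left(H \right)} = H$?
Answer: $\frac{13}{95211} \approx 0.00013654$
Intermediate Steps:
$V{\left(o \right)} = 7 - o^{2} + 5 o$ ($V{\left(o \right)} = 7 - \left(\left(o^{2} - 6 o\right) + o\right) = 7 - \left(o^{2} - 5 o\right) = 7 - o^{2} + 5 o$)
$\frac{1}{7347 - 40 \left(\left(\frac{70}{j{\left(-5 \right)}} + \frac{p{\left(-1 \right)}}{-13}\right) + V{\left(8 \right)}\right)} = \frac{1}{7347 - 40 \left(\left(\frac{70}{4} - \frac{1}{-13}\right) + \left(7 - 8^{2} + 5 \cdot 8\right)\right)} = \frac{1}{7347 - 40 \left(\left(70 \cdot \frac{1}{4} - - \frac{1}{13}\right) + \left(7 - 64 + 40\right)\right)} = \frac{1}{7347 - 40 \left(\left(\frac{35}{2} + \frac{1}{13}\right) + \left(7 - 64 + 40\right)\right)} = \frac{1}{7347 - 40 \left(\frac{457}{26} - 17\right)} = \frac{1}{7347 - \frac{300}{13}} = \frac{1}{\frac{95211}{13}} = \frac{13}{95211}$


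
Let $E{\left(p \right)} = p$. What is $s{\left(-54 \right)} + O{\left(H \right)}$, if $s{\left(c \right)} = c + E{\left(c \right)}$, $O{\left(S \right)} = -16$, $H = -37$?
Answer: $-124$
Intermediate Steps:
$s{\left(c \right)} = 2 c$ ($s{\left(c \right)} = c + c = 2 c$)
$s{\left(-54 \right)} + O{\left(H \right)} = 2 \left(-54\right) - 16 = -108 - 16 = -124$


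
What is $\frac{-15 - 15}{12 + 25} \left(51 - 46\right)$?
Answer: $- \frac{150}{37} \approx -4.0541$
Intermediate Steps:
$\frac{-15 - 15}{12 + 25} \left(51 - 46\right) = - \frac{30}{37} \cdot 5 = \left(-30\right) \frac{1}{37} \cdot 5 = \left(- \frac{30}{37}\right) 5 = - \frac{150}{37}$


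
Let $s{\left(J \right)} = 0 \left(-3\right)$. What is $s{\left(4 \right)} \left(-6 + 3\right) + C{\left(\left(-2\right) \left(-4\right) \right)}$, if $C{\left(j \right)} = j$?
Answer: $8$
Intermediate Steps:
$s{\left(J \right)} = 0$
$s{\left(4 \right)} \left(-6 + 3\right) + C{\left(\left(-2\right) \left(-4\right) \right)} = 0 \left(-6 + 3\right) - -8 = 0 \left(-3\right) + 8 = 0 + 8 = 8$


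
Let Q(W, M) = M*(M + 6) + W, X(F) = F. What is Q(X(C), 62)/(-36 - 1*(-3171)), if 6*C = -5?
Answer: 25291/18810 ≈ 1.3446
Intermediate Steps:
C = -⅚ (C = (⅙)*(-5) = -⅚ ≈ -0.83333)
Q(W, M) = W + M*(6 + M) (Q(W, M) = M*(6 + M) + W = W + M*(6 + M))
Q(X(C), 62)/(-36 - 1*(-3171)) = (-⅚ + 62² + 6*62)/(-36 - 1*(-3171)) = (-⅚ + 3844 + 372)/(-36 + 3171) = (25291/6)/3135 = (25291/6)*(1/3135) = 25291/18810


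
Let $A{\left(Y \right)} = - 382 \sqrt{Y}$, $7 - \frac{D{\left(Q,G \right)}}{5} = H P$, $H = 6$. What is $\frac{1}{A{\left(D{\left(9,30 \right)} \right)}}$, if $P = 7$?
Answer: $\frac{i \sqrt{7}}{13370} \approx 0.00019789 i$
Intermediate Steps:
$D{\left(Q,G \right)} = -175$ ($D{\left(Q,G \right)} = 35 - 5 \cdot 6 \cdot 7 = 35 - 210 = -175$)
$\frac{1}{A{\left(D{\left(9,30 \right)} \right)}} = \frac{1}{\left(-382\right) \sqrt{-175}} = \frac{1}{\left(-382\right) 5 i \sqrt{7}} = \frac{1}{\left(-1910\right) i \sqrt{7}} = \frac{i \sqrt{7}}{13370}$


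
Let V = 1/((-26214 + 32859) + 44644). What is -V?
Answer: -1/51289 ≈ -1.9497e-5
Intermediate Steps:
V = 1/51289 (V = 1/(6645 + 44644) = 1/51289 ≈ 1.9497e-5)
-V = -1*1/51289 = -1/51289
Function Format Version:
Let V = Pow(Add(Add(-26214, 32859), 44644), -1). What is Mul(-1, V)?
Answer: Rational(-1, 51289) ≈ -1.9497e-5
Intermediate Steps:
V = Rational(1, 51289) (V = Pow(Add(6645, 44644), -1) = Pow(51289, -1) = Rational(1, 51289) ≈ 1.9497e-5)
Mul(-1, V) = Mul(-1, Rational(1, 51289)) = Rational(-1, 51289)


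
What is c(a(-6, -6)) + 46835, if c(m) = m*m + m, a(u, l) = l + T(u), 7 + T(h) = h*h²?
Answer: 99047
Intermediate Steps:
T(h) = -7 + h³ (T(h) = -7 + h*h² = -7 + h³)
a(u, l) = -7 + l + u³ (a(u, l) = l + (-7 + u³) = -7 + l + u³)
c(m) = m + m² (c(m) = m² + m = m + m²)
c(a(-6, -6)) + 46835 = (-7 - 6 + (-6)³)*(1 + (-7 - 6 + (-6)³)) + 46835 = (-7 - 6 - 216)*(1 + (-7 - 6 - 216)) + 46835 = -229*(1 - 229) + 46835 = -229*(-228) + 46835 = 52212 + 46835 = 99047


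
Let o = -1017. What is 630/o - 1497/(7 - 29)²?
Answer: -203041/54692 ≈ -3.7124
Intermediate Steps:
630/o - 1497/(7 - 29)² = 630/(-1017) - 1497/(7 - 29)² = 630*(-1/1017) - 1497/((-22)²) = -70/113 - 1497/484 = -203041/54692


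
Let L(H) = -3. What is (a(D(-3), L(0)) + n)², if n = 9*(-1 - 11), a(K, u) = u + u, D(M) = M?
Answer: 12996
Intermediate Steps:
a(K, u) = 2*u
n = -108 (n = 9*(-12) = -108)
(a(D(-3), L(0)) + n)² = (2*(-3) - 108)² = (-6 - 108)² = (-114)² = 12996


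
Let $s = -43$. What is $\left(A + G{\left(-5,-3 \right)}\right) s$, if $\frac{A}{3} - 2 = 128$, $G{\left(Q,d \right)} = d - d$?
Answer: $-16770$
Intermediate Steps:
$G{\left(Q,d \right)} = 0$
$A = 390$ ($A = 6 + 3 \cdot 128 = 6 + 384 = 390$)
$\left(A + G{\left(-5,-3 \right)}\right) s = \left(390 + 0\right) \left(-43\right) = 390 \left(-43\right) = -16770$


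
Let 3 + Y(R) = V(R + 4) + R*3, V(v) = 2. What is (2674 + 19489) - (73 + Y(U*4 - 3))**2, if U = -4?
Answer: 21938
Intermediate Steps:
Y(R) = -1 + 3*R (Y(R) = -3 + (2 + R*3) = -3 + (2 + 3*R) = -1 + 3*R)
(2674 + 19489) - (73 + Y(U*4 - 3))**2 = (2674 + 19489) - (73 + (-1 + 3*(-4*4 - 3)))**2 = 22163 - (73 + (-1 + 3*(-16 - 3)))**2 = 22163 - (73 + (-1 + 3*(-19)))**2 = 22163 - (73 + (-1 - 57))**2 = 22163 - (73 - 58)**2 = 22163 - 1*15**2 = 22163 - 1*225 = 22163 - 225 = 21938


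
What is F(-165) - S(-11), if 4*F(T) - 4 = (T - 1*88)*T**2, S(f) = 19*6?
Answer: -6888377/4 ≈ -1.7221e+6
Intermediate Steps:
S(f) = 114
F(T) = 1 + T**2*(-88 + T)/4 (F(T) = 1 + ((T - 1*88)*T**2)/4 = 1 + ((T - 88)*T**2)/4 = 1 + ((-88 + T)*T**2)/4 = 1 + (T**2*(-88 + T))/4 = 1 + T**2*(-88 + T)/4)
F(-165) - S(-11) = (1 - 22*(-165)**2 + (1/4)*(-165)**3) - 1*114 = (1 - 22*27225 + (1/4)*(-4492125)) - 114 = (1 - 598950 - 4492125/4) - 114 = -6887921/4 - 114 = -6888377/4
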